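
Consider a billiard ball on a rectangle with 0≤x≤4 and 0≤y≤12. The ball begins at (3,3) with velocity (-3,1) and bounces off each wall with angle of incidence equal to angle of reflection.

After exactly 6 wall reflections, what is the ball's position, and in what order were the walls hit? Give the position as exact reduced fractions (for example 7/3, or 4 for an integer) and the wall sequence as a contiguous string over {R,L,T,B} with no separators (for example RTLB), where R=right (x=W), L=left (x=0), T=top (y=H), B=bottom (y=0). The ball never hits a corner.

Final position: (4,32/3)
Wall sequence: LRLRLR

1. t=1 → L at (0,4); v=(3,1)
2. t=4/3 → R at (4,16/3); v=(-3,1)
3. t=4/3 → L at (0,20/3); v=(3,1)
4. t=4/3 → R at (4,8); v=(-3,1)
5. t=4/3 → L at (0,28/3); v=(3,1)
6. t=4/3 → R at (4,32/3); v=(-3,1)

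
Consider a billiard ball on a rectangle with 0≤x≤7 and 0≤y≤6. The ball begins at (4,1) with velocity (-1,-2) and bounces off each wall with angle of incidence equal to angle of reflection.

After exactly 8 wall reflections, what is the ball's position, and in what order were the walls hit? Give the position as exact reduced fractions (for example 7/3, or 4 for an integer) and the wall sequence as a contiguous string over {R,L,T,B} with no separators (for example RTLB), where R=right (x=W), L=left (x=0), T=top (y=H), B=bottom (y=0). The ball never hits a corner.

Final position: (5/2,6)
Wall sequence: BTLBTRBT

1. t=1/2 → B at (7/2,0); v=(-1,2)
2. t=3 → T at (1/2,6); v=(-1,-2)
3. t=1/2 → L at (0,5); v=(1,-2)
4. t=5/2 → B at (5/2,0); v=(1,2)
5. t=3 → T at (11/2,6); v=(1,-2)
6. t=3/2 → R at (7,3); v=(-1,-2)
7. t=3/2 → B at (11/2,0); v=(-1,2)
8. t=3 → T at (5/2,6); v=(-1,-2)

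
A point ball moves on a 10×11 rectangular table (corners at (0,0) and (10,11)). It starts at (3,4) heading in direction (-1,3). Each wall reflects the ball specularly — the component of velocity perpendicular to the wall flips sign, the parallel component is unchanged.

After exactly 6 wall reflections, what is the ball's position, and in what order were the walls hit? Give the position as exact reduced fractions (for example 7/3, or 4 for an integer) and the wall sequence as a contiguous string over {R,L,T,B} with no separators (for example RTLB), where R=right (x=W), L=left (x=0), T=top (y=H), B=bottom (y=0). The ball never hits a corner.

Final position: (29/3,0)
Wall sequence: TLBTRB

1. t=7/3 → T at (2/3,11); v=(-1,-3)
2. t=2/3 → L at (0,9); v=(1,-3)
3. t=3 → B at (3,0); v=(1,3)
4. t=11/3 → T at (20/3,11); v=(1,-3)
5. t=10/3 → R at (10,1); v=(-1,-3)
6. t=1/3 → B at (29/3,0); v=(-1,3)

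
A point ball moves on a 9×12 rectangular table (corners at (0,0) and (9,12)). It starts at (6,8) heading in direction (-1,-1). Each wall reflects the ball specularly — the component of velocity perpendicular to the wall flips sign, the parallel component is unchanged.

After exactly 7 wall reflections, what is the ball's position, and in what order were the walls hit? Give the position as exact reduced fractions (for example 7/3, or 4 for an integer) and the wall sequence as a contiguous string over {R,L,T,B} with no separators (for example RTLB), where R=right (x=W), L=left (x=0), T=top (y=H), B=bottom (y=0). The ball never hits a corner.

1. t=6 → L at (0,2); v=(1,-1)
2. t=2 → B at (2,0); v=(1,1)
3. t=7 → R at (9,7); v=(-1,1)
4. t=5 → T at (4,12); v=(-1,-1)
5. t=4 → L at (0,8); v=(1,-1)
6. t=8 → B at (8,0); v=(1,1)
7. t=1 → R at (9,1); v=(-1,1)

Final position: (9,1)
Wall sequence: LBRTLBR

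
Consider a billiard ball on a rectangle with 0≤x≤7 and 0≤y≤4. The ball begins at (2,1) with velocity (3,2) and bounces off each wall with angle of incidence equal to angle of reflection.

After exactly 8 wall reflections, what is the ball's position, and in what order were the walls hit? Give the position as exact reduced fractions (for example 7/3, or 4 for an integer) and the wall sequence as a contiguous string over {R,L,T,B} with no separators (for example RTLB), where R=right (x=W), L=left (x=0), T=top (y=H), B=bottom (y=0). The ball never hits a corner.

1. t=3/2 → T at (13/2,4); v=(3,-2)
2. t=1/6 → R at (7,11/3); v=(-3,-2)
3. t=11/6 → B at (3/2,0); v=(-3,2)
4. t=1/2 → L at (0,1); v=(3,2)
5. t=3/2 → T at (9/2,4); v=(3,-2)
6. t=5/6 → R at (7,7/3); v=(-3,-2)
7. t=7/6 → B at (7/2,0); v=(-3,2)
8. t=7/6 → L at (0,7/3); v=(3,2)

Final position: (0,7/3)
Wall sequence: TRBLTRBL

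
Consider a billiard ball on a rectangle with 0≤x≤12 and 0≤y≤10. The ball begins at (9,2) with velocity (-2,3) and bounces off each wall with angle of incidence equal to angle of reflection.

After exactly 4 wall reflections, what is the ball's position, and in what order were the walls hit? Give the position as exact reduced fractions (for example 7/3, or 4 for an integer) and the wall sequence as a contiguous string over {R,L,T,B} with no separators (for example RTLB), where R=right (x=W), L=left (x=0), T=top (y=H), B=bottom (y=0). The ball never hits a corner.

1. t=8/3 → T at (11/3,10); v=(-2,-3)
2. t=11/6 → L at (0,9/2); v=(2,-3)
3. t=3/2 → B at (3,0); v=(2,3)
4. t=10/3 → T at (29/3,10); v=(2,-3)

Final position: (29/3,10)
Wall sequence: TLBT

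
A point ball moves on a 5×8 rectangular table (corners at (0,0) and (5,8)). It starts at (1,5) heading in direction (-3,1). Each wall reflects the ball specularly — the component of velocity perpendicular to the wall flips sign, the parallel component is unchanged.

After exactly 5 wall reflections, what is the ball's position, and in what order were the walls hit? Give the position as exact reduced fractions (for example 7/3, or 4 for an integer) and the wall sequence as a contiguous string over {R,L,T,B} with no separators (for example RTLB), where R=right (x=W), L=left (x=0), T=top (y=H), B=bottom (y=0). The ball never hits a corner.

Final position: (5,17/3)
Wall sequence: LRTLR

1. t=1/3 → L at (0,16/3); v=(3,1)
2. t=5/3 → R at (5,7); v=(-3,1)
3. t=1 → T at (2,8); v=(-3,-1)
4. t=2/3 → L at (0,22/3); v=(3,-1)
5. t=5/3 → R at (5,17/3); v=(-3,-1)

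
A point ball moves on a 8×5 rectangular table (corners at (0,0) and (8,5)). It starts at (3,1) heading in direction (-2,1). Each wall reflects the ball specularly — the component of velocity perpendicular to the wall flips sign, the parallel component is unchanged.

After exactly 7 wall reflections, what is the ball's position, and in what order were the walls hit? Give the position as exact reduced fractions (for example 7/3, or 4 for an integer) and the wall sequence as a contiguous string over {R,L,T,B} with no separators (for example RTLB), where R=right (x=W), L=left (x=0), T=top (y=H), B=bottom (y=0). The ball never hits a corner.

1. t=3/2 → L at (0,5/2); v=(2,1)
2. t=5/2 → T at (5,5); v=(2,-1)
3. t=3/2 → R at (8,7/2); v=(-2,-1)
4. t=7/2 → B at (1,0); v=(-2,1)
5. t=1/2 → L at (0,1/2); v=(2,1)
6. t=4 → R at (8,9/2); v=(-2,1)
7. t=1/2 → T at (7,5); v=(-2,-1)

Final position: (7,5)
Wall sequence: LTRBLRT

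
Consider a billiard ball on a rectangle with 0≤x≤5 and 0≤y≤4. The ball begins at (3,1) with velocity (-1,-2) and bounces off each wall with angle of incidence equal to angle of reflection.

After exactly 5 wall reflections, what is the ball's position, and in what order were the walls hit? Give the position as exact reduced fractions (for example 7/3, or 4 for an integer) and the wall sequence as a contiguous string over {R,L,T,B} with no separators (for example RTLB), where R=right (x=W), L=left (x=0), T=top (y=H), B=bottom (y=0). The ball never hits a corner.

1. t=1/2 → B at (5/2,0); v=(-1,2)
2. t=2 → T at (1/2,4); v=(-1,-2)
3. t=1/2 → L at (0,3); v=(1,-2)
4. t=3/2 → B at (3/2,0); v=(1,2)
5. t=2 → T at (7/2,4); v=(1,-2)

Final position: (7/2,4)
Wall sequence: BTLBT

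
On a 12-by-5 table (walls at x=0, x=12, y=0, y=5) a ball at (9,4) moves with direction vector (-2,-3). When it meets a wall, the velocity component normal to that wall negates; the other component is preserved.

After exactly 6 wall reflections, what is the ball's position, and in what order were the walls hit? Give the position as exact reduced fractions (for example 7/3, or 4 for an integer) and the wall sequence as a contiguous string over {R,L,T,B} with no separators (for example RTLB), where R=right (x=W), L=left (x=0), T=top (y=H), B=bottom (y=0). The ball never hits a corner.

Final position: (7,0)
Wall sequence: BTLBTB

1. t=4/3 → B at (19/3,0); v=(-2,3)
2. t=5/3 → T at (3,5); v=(-2,-3)
3. t=3/2 → L at (0,1/2); v=(2,-3)
4. t=1/6 → B at (1/3,0); v=(2,3)
5. t=5/3 → T at (11/3,5); v=(2,-3)
6. t=5/3 → B at (7,0); v=(2,3)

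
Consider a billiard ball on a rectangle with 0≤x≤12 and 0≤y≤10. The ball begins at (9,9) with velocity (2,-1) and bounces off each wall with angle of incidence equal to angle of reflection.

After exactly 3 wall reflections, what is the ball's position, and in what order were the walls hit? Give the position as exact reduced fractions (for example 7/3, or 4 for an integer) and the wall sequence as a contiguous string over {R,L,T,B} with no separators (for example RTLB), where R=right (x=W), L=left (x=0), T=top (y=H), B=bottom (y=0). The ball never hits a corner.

Final position: (3,0)
Wall sequence: RLB

1. t=3/2 → R at (12,15/2); v=(-2,-1)
2. t=6 → L at (0,3/2); v=(2,-1)
3. t=3/2 → B at (3,0); v=(2,1)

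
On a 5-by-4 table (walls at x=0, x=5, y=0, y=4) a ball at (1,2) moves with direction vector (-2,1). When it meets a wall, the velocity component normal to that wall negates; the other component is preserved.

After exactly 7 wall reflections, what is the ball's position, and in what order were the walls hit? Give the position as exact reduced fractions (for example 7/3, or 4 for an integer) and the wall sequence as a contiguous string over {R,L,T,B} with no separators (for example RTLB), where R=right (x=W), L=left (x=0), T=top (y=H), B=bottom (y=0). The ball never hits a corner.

Final position: (1,4)
Wall sequence: LTRLBRT

1. t=1/2 → L at (0,5/2); v=(2,1)
2. t=3/2 → T at (3,4); v=(2,-1)
3. t=1 → R at (5,3); v=(-2,-1)
4. t=5/2 → L at (0,1/2); v=(2,-1)
5. t=1/2 → B at (1,0); v=(2,1)
6. t=2 → R at (5,2); v=(-2,1)
7. t=2 → T at (1,4); v=(-2,-1)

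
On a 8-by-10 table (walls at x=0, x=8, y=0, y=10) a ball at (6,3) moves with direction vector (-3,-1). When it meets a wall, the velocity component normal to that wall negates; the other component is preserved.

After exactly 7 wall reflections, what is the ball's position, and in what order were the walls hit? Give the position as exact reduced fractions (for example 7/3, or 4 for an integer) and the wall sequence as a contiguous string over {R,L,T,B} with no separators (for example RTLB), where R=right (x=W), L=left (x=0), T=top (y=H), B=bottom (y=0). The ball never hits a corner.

Final position: (1,10)
Wall sequence: LBRLRLT

1. t=2 → L at (0,1); v=(3,-1)
2. t=1 → B at (3,0); v=(3,1)
3. t=5/3 → R at (8,5/3); v=(-3,1)
4. t=8/3 → L at (0,13/3); v=(3,1)
5. t=8/3 → R at (8,7); v=(-3,1)
6. t=8/3 → L at (0,29/3); v=(3,1)
7. t=1/3 → T at (1,10); v=(3,-1)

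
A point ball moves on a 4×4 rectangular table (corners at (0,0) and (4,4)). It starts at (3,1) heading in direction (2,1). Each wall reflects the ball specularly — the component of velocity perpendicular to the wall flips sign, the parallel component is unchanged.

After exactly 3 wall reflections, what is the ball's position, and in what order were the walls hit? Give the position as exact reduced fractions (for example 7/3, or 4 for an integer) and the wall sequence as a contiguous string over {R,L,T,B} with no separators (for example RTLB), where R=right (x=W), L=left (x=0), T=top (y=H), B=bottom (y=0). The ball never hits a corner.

Final position: (1,4)
Wall sequence: RLT

1. t=1/2 → R at (4,3/2); v=(-2,1)
2. t=2 → L at (0,7/2); v=(2,1)
3. t=1/2 → T at (1,4); v=(2,-1)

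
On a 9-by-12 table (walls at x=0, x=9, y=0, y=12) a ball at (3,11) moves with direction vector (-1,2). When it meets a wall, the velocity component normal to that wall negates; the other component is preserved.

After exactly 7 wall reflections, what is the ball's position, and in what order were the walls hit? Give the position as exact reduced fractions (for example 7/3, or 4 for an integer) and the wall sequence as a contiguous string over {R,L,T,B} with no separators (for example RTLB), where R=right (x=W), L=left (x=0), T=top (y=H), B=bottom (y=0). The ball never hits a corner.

Final position: (0,5)
Wall sequence: TLBRTBL

1. t=1/2 → T at (5/2,12); v=(-1,-2)
2. t=5/2 → L at (0,7); v=(1,-2)
3. t=7/2 → B at (7/2,0); v=(1,2)
4. t=11/2 → R at (9,11); v=(-1,2)
5. t=1/2 → T at (17/2,12); v=(-1,-2)
6. t=6 → B at (5/2,0); v=(-1,2)
7. t=5/2 → L at (0,5); v=(1,2)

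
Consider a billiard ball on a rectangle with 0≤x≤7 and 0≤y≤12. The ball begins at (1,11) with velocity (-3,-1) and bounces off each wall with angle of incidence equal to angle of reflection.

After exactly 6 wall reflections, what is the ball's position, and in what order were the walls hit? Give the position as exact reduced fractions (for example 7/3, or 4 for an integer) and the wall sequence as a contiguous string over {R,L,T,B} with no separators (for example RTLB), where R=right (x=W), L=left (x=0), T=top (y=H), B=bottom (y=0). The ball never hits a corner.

Final position: (4,0)
Wall sequence: LRLRLB

1. t=1/3 → L at (0,32/3); v=(3,-1)
2. t=7/3 → R at (7,25/3); v=(-3,-1)
3. t=7/3 → L at (0,6); v=(3,-1)
4. t=7/3 → R at (7,11/3); v=(-3,-1)
5. t=7/3 → L at (0,4/3); v=(3,-1)
6. t=4/3 → B at (4,0); v=(3,1)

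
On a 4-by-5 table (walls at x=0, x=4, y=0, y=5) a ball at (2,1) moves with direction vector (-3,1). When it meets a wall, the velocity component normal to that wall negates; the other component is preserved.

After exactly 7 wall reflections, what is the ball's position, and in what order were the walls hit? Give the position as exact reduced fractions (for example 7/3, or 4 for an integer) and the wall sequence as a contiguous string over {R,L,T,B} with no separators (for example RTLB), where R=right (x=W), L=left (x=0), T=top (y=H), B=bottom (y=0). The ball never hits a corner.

Final position: (4,5/3)
Wall sequence: LRLTRLR

1. t=2/3 → L at (0,5/3); v=(3,1)
2. t=4/3 → R at (4,3); v=(-3,1)
3. t=4/3 → L at (0,13/3); v=(3,1)
4. t=2/3 → T at (2,5); v=(3,-1)
5. t=2/3 → R at (4,13/3); v=(-3,-1)
6. t=4/3 → L at (0,3); v=(3,-1)
7. t=4/3 → R at (4,5/3); v=(-3,-1)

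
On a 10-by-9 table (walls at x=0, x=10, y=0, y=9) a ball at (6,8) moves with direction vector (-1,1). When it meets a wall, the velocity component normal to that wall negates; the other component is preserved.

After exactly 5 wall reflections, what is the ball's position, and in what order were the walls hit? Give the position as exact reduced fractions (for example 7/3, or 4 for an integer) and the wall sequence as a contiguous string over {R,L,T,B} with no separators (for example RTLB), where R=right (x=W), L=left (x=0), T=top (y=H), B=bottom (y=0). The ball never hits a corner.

1. t=1 → T at (5,9); v=(-1,-1)
2. t=5 → L at (0,4); v=(1,-1)
3. t=4 → B at (4,0); v=(1,1)
4. t=6 → R at (10,6); v=(-1,1)
5. t=3 → T at (7,9); v=(-1,-1)

Final position: (7,9)
Wall sequence: TLBRT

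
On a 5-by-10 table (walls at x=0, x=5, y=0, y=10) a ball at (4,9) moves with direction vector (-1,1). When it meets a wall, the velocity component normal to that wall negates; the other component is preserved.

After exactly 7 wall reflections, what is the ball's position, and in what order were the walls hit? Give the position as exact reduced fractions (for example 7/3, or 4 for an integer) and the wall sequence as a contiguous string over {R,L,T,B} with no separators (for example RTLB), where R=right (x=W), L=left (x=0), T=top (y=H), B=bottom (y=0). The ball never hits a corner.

1. t=1 → T at (3,10); v=(-1,-1)
2. t=3 → L at (0,7); v=(1,-1)
3. t=5 → R at (5,2); v=(-1,-1)
4. t=2 → B at (3,0); v=(-1,1)
5. t=3 → L at (0,3); v=(1,1)
6. t=5 → R at (5,8); v=(-1,1)
7. t=2 → T at (3,10); v=(-1,-1)

Final position: (3,10)
Wall sequence: TLRBLRT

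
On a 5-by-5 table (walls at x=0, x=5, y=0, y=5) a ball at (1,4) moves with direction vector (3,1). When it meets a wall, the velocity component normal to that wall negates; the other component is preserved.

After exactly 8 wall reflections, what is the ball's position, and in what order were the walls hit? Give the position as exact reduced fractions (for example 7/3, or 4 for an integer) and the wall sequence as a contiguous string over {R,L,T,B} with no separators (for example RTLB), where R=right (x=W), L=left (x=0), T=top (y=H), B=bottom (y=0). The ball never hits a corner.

1. t=1 → T at (4,5); v=(3,-1)
2. t=1/3 → R at (5,14/3); v=(-3,-1)
3. t=5/3 → L at (0,3); v=(3,-1)
4. t=5/3 → R at (5,4/3); v=(-3,-1)
5. t=4/3 → B at (1,0); v=(-3,1)
6. t=1/3 → L at (0,1/3); v=(3,1)
7. t=5/3 → R at (5,2); v=(-3,1)
8. t=5/3 → L at (0,11/3); v=(3,1)

Final position: (0,11/3)
Wall sequence: TRLRBLRL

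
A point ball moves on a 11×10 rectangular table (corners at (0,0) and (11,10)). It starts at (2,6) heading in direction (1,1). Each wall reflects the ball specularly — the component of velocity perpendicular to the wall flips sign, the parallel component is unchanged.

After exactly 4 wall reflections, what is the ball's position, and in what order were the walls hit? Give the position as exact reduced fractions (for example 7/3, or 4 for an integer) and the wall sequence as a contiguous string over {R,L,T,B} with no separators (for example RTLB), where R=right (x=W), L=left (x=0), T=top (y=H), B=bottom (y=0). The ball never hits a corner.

1. t=4 → T at (6,10); v=(1,-1)
2. t=5 → R at (11,5); v=(-1,-1)
3. t=5 → B at (6,0); v=(-1,1)
4. t=6 → L at (0,6); v=(1,1)

Final position: (0,6)
Wall sequence: TRBL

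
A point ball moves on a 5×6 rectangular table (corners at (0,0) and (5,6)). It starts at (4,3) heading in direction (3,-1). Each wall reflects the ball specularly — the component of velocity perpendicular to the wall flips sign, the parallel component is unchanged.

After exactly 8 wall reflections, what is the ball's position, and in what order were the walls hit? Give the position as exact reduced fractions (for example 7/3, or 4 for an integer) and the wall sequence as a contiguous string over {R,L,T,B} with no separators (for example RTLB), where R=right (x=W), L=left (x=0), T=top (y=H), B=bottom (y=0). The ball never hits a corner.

Final position: (1,6)
Wall sequence: RLBRLRLT

1. t=1/3 → R at (5,8/3); v=(-3,-1)
2. t=5/3 → L at (0,1); v=(3,-1)
3. t=1 → B at (3,0); v=(3,1)
4. t=2/3 → R at (5,2/3); v=(-3,1)
5. t=5/3 → L at (0,7/3); v=(3,1)
6. t=5/3 → R at (5,4); v=(-3,1)
7. t=5/3 → L at (0,17/3); v=(3,1)
8. t=1/3 → T at (1,6); v=(3,-1)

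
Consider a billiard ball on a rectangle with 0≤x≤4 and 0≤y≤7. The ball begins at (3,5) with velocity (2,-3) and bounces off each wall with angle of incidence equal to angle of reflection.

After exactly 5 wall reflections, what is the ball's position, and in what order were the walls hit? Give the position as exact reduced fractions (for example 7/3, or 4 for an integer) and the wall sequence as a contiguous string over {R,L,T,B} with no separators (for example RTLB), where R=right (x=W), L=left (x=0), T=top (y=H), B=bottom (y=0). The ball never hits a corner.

Final position: (4,11/2)
Wall sequence: RBLTR

1. t=1/2 → R at (4,7/2); v=(-2,-3)
2. t=7/6 → B at (5/3,0); v=(-2,3)
3. t=5/6 → L at (0,5/2); v=(2,3)
4. t=3/2 → T at (3,7); v=(2,-3)
5. t=1/2 → R at (4,11/2); v=(-2,-3)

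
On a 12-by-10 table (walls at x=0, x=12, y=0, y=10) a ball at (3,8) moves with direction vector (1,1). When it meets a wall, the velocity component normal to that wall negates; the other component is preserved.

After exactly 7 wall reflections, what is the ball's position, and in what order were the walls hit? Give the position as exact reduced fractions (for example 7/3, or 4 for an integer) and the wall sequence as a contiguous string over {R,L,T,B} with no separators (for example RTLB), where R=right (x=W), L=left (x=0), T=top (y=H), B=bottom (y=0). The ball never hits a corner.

1. t=2 → T at (5,10); v=(1,-1)
2. t=7 → R at (12,3); v=(-1,-1)
3. t=3 → B at (9,0); v=(-1,1)
4. t=9 → L at (0,9); v=(1,1)
5. t=1 → T at (1,10); v=(1,-1)
6. t=10 → B at (11,0); v=(1,1)
7. t=1 → R at (12,1); v=(-1,1)

Final position: (12,1)
Wall sequence: TRBLTBR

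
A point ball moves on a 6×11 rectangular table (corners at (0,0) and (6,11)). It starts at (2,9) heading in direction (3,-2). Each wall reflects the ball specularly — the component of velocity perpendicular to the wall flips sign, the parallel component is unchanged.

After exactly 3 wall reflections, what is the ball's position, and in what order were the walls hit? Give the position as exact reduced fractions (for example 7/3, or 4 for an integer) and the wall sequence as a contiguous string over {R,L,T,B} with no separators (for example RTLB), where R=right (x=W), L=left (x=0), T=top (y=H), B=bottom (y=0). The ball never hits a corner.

1. t=4/3 → R at (6,19/3); v=(-3,-2)
2. t=2 → L at (0,7/3); v=(3,-2)
3. t=7/6 → B at (7/2,0); v=(3,2)

Final position: (7/2,0)
Wall sequence: RLB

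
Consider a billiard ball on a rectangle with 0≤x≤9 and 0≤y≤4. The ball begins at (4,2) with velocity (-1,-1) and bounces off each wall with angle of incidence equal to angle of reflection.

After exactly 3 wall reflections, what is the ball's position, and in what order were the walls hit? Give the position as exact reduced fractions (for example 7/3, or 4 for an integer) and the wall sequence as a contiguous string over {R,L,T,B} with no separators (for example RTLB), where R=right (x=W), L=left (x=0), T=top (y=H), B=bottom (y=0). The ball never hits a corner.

1. t=2 → B at (2,0); v=(-1,1)
2. t=2 → L at (0,2); v=(1,1)
3. t=2 → T at (2,4); v=(1,-1)

Final position: (2,4)
Wall sequence: BLT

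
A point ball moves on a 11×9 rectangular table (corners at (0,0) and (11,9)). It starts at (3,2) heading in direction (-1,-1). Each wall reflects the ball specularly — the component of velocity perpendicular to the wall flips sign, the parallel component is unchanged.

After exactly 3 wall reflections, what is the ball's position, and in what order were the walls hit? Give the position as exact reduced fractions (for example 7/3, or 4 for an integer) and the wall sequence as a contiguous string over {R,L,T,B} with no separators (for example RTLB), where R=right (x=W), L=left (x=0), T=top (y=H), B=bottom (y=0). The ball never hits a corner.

Final position: (8,9)
Wall sequence: BLT

1. t=2 → B at (1,0); v=(-1,1)
2. t=1 → L at (0,1); v=(1,1)
3. t=8 → T at (8,9); v=(1,-1)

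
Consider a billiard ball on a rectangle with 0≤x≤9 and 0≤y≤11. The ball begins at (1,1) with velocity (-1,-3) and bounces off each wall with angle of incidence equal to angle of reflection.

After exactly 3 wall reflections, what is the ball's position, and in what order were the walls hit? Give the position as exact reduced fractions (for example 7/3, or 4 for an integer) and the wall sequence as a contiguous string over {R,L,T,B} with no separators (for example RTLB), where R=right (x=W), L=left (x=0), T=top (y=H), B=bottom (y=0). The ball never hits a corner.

1. t=1/3 → B at (2/3,0); v=(-1,3)
2. t=2/3 → L at (0,2); v=(1,3)
3. t=3 → T at (3,11); v=(1,-3)

Final position: (3,11)
Wall sequence: BLT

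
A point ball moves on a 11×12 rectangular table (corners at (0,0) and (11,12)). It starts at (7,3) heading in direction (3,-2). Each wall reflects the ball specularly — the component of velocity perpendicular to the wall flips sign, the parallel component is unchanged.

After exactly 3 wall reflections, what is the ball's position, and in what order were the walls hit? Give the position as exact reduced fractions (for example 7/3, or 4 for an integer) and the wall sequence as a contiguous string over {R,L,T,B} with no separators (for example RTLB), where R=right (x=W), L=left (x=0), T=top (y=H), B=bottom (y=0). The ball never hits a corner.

1. t=4/3 → R at (11,1/3); v=(-3,-2)
2. t=1/6 → B at (21/2,0); v=(-3,2)
3. t=7/2 → L at (0,7); v=(3,2)

Final position: (0,7)
Wall sequence: RBL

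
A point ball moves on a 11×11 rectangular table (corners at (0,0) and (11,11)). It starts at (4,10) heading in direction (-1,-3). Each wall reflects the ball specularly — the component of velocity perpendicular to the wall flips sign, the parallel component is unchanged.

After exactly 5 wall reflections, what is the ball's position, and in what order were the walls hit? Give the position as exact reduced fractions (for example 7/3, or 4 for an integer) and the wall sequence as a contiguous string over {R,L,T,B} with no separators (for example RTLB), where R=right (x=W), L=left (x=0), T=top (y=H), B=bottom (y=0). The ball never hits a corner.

1. t=10/3 → B at (2/3,0); v=(-1,3)
2. t=2/3 → L at (0,2); v=(1,3)
3. t=3 → T at (3,11); v=(1,-3)
4. t=11/3 → B at (20/3,0); v=(1,3)
5. t=11/3 → T at (31/3,11); v=(1,-3)

Final position: (31/3,11)
Wall sequence: BLTBT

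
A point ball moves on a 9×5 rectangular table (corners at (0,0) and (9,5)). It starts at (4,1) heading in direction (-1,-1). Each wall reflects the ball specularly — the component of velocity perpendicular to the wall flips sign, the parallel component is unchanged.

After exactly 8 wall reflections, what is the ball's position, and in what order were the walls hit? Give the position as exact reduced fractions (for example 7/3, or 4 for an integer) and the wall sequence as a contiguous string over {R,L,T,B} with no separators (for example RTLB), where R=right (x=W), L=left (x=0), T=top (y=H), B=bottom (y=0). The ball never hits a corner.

1. t=1 → B at (3,0); v=(-1,1)
2. t=3 → L at (0,3); v=(1,1)
3. t=2 → T at (2,5); v=(1,-1)
4. t=5 → B at (7,0); v=(1,1)
5. t=2 → R at (9,2); v=(-1,1)
6. t=3 → T at (6,5); v=(-1,-1)
7. t=5 → B at (1,0); v=(-1,1)
8. t=1 → L at (0,1); v=(1,1)

Final position: (0,1)
Wall sequence: BLTBRTBL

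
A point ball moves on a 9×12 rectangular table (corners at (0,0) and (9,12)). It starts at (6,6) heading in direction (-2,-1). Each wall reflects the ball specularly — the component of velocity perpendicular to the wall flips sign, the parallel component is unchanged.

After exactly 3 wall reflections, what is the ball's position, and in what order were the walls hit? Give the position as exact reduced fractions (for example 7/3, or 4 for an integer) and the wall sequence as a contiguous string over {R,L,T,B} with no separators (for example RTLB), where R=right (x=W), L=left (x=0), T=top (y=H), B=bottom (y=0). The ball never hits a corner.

Final position: (9,3/2)
Wall sequence: LBR

1. t=3 → L at (0,3); v=(2,-1)
2. t=3 → B at (6,0); v=(2,1)
3. t=3/2 → R at (9,3/2); v=(-2,1)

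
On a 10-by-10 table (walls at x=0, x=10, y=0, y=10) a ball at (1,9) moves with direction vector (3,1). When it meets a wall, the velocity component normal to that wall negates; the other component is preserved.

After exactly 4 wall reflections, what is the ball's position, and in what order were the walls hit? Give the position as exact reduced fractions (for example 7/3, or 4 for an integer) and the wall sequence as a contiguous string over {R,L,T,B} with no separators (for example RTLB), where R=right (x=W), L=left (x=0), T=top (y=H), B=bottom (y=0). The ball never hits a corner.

1. t=1 → T at (4,10); v=(3,-1)
2. t=2 → R at (10,8); v=(-3,-1)
3. t=10/3 → L at (0,14/3); v=(3,-1)
4. t=10/3 → R at (10,4/3); v=(-3,-1)

Final position: (10,4/3)
Wall sequence: TRLR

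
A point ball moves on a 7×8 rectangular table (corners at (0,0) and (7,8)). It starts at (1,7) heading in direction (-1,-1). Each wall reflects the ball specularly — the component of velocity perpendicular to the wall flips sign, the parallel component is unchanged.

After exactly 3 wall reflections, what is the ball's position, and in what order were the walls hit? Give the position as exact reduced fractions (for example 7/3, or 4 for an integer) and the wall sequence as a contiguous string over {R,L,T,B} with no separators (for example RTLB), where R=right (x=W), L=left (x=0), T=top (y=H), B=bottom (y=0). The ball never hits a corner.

Final position: (7,1)
Wall sequence: LBR

1. t=1 → L at (0,6); v=(1,-1)
2. t=6 → B at (6,0); v=(1,1)
3. t=1 → R at (7,1); v=(-1,1)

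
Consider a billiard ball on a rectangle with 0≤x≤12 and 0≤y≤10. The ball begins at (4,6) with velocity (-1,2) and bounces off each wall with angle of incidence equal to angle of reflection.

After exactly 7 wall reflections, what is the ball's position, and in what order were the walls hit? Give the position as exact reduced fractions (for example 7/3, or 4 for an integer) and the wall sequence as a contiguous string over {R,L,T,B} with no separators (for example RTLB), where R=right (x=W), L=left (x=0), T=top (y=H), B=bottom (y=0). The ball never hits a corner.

Final position: (6,10)
Wall sequence: TLBTRBT

1. t=2 → T at (2,10); v=(-1,-2)
2. t=2 → L at (0,6); v=(1,-2)
3. t=3 → B at (3,0); v=(1,2)
4. t=5 → T at (8,10); v=(1,-2)
5. t=4 → R at (12,2); v=(-1,-2)
6. t=1 → B at (11,0); v=(-1,2)
7. t=5 → T at (6,10); v=(-1,-2)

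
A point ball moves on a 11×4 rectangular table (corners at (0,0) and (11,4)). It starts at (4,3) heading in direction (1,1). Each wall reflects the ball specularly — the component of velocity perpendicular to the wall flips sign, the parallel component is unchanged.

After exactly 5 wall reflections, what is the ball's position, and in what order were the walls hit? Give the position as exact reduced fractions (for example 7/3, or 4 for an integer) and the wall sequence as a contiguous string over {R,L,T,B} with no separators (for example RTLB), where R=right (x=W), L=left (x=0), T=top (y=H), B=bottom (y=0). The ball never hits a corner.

Final position: (5,0)
Wall sequence: TBRTB

1. t=1 → T at (5,4); v=(1,-1)
2. t=4 → B at (9,0); v=(1,1)
3. t=2 → R at (11,2); v=(-1,1)
4. t=2 → T at (9,4); v=(-1,-1)
5. t=4 → B at (5,0); v=(-1,1)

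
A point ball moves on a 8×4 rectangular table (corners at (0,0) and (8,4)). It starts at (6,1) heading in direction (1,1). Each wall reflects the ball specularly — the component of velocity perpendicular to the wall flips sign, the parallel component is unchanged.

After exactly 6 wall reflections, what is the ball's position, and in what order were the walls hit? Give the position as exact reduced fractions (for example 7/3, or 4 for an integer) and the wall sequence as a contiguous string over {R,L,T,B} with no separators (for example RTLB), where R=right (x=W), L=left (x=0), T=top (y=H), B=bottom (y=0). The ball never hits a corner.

Final position: (5,0)
Wall sequence: RTBLTB

1. t=2 → R at (8,3); v=(-1,1)
2. t=1 → T at (7,4); v=(-1,-1)
3. t=4 → B at (3,0); v=(-1,1)
4. t=3 → L at (0,3); v=(1,1)
5. t=1 → T at (1,4); v=(1,-1)
6. t=4 → B at (5,0); v=(1,1)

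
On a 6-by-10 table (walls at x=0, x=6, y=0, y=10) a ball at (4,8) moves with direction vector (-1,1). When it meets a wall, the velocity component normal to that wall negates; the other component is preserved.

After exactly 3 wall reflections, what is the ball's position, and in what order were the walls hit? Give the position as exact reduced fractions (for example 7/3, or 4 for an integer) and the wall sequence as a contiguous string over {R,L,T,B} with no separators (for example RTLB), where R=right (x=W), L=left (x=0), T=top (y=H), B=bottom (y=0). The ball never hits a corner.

Final position: (6,2)
Wall sequence: TLR

1. t=2 → T at (2,10); v=(-1,-1)
2. t=2 → L at (0,8); v=(1,-1)
3. t=6 → R at (6,2); v=(-1,-1)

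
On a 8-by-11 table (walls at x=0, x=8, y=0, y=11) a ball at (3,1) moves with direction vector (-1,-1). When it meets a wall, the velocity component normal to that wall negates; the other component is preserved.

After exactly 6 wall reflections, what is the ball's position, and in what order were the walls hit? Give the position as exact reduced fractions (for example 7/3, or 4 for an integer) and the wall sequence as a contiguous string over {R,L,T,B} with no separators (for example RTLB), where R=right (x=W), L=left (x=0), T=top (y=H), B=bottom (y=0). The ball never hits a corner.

1. t=1 → B at (2,0); v=(-1,1)
2. t=2 → L at (0,2); v=(1,1)
3. t=8 → R at (8,10); v=(-1,1)
4. t=1 → T at (7,11); v=(-1,-1)
5. t=7 → L at (0,4); v=(1,-1)
6. t=4 → B at (4,0); v=(1,1)

Final position: (4,0)
Wall sequence: BLRTLB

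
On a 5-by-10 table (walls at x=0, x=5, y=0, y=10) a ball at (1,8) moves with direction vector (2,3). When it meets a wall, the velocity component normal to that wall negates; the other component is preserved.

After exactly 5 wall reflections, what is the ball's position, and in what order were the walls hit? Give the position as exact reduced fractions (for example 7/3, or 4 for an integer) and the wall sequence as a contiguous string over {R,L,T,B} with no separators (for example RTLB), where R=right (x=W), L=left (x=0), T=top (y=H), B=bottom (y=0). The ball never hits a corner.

1. t=2/3 → T at (7/3,10); v=(2,-3)
2. t=4/3 → R at (5,6); v=(-2,-3)
3. t=2 → B at (1,0); v=(-2,3)
4. t=1/2 → L at (0,3/2); v=(2,3)
5. t=5/2 → R at (5,9); v=(-2,3)

Final position: (5,9)
Wall sequence: TRBLR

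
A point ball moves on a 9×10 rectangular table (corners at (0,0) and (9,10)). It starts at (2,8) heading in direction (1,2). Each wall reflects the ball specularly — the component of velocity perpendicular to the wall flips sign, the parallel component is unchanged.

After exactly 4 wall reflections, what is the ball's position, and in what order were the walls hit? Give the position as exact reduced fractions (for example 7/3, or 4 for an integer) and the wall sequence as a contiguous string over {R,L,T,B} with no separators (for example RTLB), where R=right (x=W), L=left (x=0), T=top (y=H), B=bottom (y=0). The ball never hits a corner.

Final position: (5,10)
Wall sequence: TBRT

1. t=1 → T at (3,10); v=(1,-2)
2. t=5 → B at (8,0); v=(1,2)
3. t=1 → R at (9,2); v=(-1,2)
4. t=4 → T at (5,10); v=(-1,-2)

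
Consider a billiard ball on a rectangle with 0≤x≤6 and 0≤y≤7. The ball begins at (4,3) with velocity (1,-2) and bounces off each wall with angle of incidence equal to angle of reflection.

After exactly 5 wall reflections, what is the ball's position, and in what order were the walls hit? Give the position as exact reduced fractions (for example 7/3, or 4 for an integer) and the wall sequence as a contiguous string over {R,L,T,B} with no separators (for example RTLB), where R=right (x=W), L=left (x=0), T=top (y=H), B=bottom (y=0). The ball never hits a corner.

1. t=3/2 → B at (11/2,0); v=(1,2)
2. t=1/2 → R at (6,1); v=(-1,2)
3. t=3 → T at (3,7); v=(-1,-2)
4. t=3 → L at (0,1); v=(1,-2)
5. t=1/2 → B at (1/2,0); v=(1,2)

Final position: (1/2,0)
Wall sequence: BRTLB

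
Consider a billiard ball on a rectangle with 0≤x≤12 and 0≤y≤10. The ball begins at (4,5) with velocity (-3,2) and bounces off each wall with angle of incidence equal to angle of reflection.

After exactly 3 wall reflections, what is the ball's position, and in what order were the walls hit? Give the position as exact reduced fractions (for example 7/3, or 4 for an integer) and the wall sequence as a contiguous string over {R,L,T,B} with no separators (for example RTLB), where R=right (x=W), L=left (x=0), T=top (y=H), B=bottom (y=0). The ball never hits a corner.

1. t=4/3 → L at (0,23/3); v=(3,2)
2. t=7/6 → T at (7/2,10); v=(3,-2)
3. t=17/6 → R at (12,13/3); v=(-3,-2)

Final position: (12,13/3)
Wall sequence: LTR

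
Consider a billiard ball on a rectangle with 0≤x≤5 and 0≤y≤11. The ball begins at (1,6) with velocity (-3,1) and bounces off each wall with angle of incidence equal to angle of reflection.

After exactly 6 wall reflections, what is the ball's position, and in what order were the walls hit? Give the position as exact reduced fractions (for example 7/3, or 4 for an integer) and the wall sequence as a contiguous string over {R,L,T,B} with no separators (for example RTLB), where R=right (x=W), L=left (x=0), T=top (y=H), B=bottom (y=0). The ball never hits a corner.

Final position: (0,9)
Wall sequence: LRLTRL

1. t=1/3 → L at (0,19/3); v=(3,1)
2. t=5/3 → R at (5,8); v=(-3,1)
3. t=5/3 → L at (0,29/3); v=(3,1)
4. t=4/3 → T at (4,11); v=(3,-1)
5. t=1/3 → R at (5,32/3); v=(-3,-1)
6. t=5/3 → L at (0,9); v=(3,-1)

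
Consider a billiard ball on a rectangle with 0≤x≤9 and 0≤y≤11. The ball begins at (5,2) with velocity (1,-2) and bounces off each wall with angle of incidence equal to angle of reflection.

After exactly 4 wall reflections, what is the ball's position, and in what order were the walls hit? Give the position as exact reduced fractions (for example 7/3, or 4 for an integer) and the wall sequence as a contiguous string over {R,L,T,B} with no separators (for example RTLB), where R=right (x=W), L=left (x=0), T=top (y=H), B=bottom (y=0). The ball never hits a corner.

Final position: (1,0)
Wall sequence: BRTB

1. t=1 → B at (6,0); v=(1,2)
2. t=3 → R at (9,6); v=(-1,2)
3. t=5/2 → T at (13/2,11); v=(-1,-2)
4. t=11/2 → B at (1,0); v=(-1,2)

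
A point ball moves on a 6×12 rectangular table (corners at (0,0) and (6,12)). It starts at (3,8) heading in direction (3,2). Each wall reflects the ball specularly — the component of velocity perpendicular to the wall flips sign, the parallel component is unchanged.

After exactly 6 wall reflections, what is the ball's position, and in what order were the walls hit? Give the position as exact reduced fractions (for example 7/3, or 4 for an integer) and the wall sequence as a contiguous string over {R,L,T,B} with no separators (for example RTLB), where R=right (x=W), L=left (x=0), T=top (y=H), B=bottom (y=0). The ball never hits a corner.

Final position: (3,0)
Wall sequence: RTLRLB

1. t=1 → R at (6,10); v=(-3,2)
2. t=1 → T at (3,12); v=(-3,-2)
3. t=1 → L at (0,10); v=(3,-2)
4. t=2 → R at (6,6); v=(-3,-2)
5. t=2 → L at (0,2); v=(3,-2)
6. t=1 → B at (3,0); v=(3,2)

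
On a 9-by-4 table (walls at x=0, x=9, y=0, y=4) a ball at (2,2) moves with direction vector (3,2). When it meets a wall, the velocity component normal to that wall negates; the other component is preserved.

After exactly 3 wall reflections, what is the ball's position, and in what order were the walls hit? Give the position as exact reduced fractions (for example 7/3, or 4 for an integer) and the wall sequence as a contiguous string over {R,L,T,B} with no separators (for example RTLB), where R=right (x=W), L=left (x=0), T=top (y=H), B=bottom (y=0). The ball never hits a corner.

1. t=1 → T at (5,4); v=(3,-2)
2. t=4/3 → R at (9,4/3); v=(-3,-2)
3. t=2/3 → B at (7,0); v=(-3,2)

Final position: (7,0)
Wall sequence: TRB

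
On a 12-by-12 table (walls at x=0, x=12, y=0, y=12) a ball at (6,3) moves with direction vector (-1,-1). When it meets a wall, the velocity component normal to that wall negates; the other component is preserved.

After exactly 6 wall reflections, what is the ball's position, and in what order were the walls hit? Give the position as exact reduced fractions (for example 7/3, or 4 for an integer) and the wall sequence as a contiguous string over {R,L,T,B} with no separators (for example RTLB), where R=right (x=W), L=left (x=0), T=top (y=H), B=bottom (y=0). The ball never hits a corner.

Final position: (0,3)
Wall sequence: BLTRBL

1. t=3 → B at (3,0); v=(-1,1)
2. t=3 → L at (0,3); v=(1,1)
3. t=9 → T at (9,12); v=(1,-1)
4. t=3 → R at (12,9); v=(-1,-1)
5. t=9 → B at (3,0); v=(-1,1)
6. t=3 → L at (0,3); v=(1,1)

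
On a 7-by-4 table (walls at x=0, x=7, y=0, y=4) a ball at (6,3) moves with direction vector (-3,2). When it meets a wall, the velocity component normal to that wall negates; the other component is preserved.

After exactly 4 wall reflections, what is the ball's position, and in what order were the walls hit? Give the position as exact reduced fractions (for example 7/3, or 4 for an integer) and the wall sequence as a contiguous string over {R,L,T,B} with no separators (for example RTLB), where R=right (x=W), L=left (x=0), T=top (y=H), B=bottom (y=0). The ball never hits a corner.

1. t=1/2 → T at (9/2,4); v=(-3,-2)
2. t=3/2 → L at (0,1); v=(3,-2)
3. t=1/2 → B at (3/2,0); v=(3,2)
4. t=11/6 → R at (7,11/3); v=(-3,2)

Final position: (7,11/3)
Wall sequence: TLBR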